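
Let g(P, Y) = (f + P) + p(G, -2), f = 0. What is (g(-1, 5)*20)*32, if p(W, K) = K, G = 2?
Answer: -1920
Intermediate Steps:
g(P, Y) = -2 + P (g(P, Y) = (0 + P) - 2 = P - 2 = -2 + P)
(g(-1, 5)*20)*32 = ((-2 - 1)*20)*32 = -3*20*32 = -60*32 = -1920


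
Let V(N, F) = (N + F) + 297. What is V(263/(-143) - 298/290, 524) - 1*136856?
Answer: -2820745167/20735 ≈ -1.3604e+5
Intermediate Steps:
V(N, F) = 297 + F + N (V(N, F) = (F + N) + 297 = 297 + F + N)
V(263/(-143) - 298/290, 524) - 1*136856 = (297 + 524 + (263/(-143) - 298/290)) - 1*136856 = (297 + 524 + (263*(-1/143) - 298*1/290)) - 136856 = (297 + 524 + (-263/143 - 149/145)) - 136856 = (297 + 524 - 59442/20735) - 136856 = 16963993/20735 - 136856 = -2820745167/20735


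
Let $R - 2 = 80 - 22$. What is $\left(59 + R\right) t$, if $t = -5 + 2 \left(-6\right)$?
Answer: $-2023$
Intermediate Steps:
$R = 60$ ($R = 2 + \left(80 - 22\right) = 2 + 58 = 60$)
$t = -17$ ($t = -5 - 12 = -17$)
$\left(59 + R\right) t = \left(59 + 60\right) \left(-17\right) = 119 \left(-17\right) = -2023$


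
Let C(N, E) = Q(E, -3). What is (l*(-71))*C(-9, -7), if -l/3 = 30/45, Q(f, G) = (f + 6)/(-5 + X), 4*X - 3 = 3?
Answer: 284/7 ≈ 40.571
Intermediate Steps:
X = 3/2 (X = ¾ + (¼)*3 = ¾ + ¾ = 3/2 ≈ 1.5000)
Q(f, G) = -12/7 - 2*f/7 (Q(f, G) = (f + 6)/(-5 + 3/2) = (6 + f)/(-7/2) = (6 + f)*(-2/7) = -12/7 - 2*f/7)
C(N, E) = -12/7 - 2*E/7
l = -2 (l = -90/45 = -3*⅔ = -2)
(l*(-71))*C(-9, -7) = (-2*(-71))*(-12/7 - 2/7*(-7)) = 142*(-12/7 + 2) = 142*(2/7) = 284/7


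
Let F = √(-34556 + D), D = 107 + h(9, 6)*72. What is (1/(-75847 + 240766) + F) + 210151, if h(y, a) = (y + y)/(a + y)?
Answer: 34657892770/164919 + I*√859065/5 ≈ 2.1015e+5 + 185.37*I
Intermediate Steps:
h(y, a) = 2*y/(a + y) (h(y, a) = (2*y)/(a + y) = 2*y/(a + y))
D = 967/5 (D = 107 + (2*9/(6 + 9))*72 = 107 + (2*9/15)*72 = 107 + (2*9*(1/15))*72 = 107 + (6/5)*72 = 107 + 432/5 = 967/5 ≈ 193.40)
F = I*√859065/5 (F = √(-34556 + 967/5) = √(-171813/5) = I*√859065/5 ≈ 185.37*I)
(1/(-75847 + 240766) + F) + 210151 = (1/(-75847 + 240766) + I*√859065/5) + 210151 = (1/164919 + I*√859065/5) + 210151 = 34657892770/164919 + I*√859065/5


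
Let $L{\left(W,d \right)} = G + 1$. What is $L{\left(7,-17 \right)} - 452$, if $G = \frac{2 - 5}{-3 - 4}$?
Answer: $- \frac{3154}{7} \approx -450.57$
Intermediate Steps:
$G = \frac{3}{7}$ ($G = - \frac{3}{-7} = \left(-3\right) \left(- \frac{1}{7}\right) = \frac{3}{7} \approx 0.42857$)
$L{\left(W,d \right)} = \frac{10}{7}$ ($L{\left(W,d \right)} = \frac{3}{7} + 1 = \frac{10}{7}$)
$L{\left(7,-17 \right)} - 452 = \frac{10}{7} - 452 = - \frac{3154}{7}$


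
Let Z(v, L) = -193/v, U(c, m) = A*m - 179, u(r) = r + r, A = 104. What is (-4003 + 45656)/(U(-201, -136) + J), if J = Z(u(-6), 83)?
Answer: -499836/171683 ≈ -2.9114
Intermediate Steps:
u(r) = 2*r
U(c, m) = -179 + 104*m (U(c, m) = 104*m - 179 = -179 + 104*m)
J = 193/12 (J = -193/(2*(-6)) = -193/(-12) = -193*(-1/12) = 193/12 ≈ 16.083)
(-4003 + 45656)/(U(-201, -136) + J) = (-4003 + 45656)/((-179 + 104*(-136)) + 193/12) = 41653/((-179 - 14144) + 193/12) = 41653/(-14323 + 193/12) = 41653/(-171683/12) = 41653*(-12/171683) = -499836/171683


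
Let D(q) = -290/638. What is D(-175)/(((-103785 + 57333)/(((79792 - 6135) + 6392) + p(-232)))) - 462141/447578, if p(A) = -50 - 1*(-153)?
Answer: -14192437943/57174956454 ≈ -0.24823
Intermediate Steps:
p(A) = 103 (p(A) = -50 + 153 = 103)
D(q) = -5/11 (D(q) = -290*1/638 = -5/11)
D(-175)/(((-103785 + 57333)/(((79792 - 6135) + 6392) + p(-232)))) - 462141/447578 = -5*(((79792 - 6135) + 6392) + 103)/(-103785 + 57333)/11 - 462141/447578 = -5/(11*((-46452/((73657 + 6392) + 103)))) - 462141*1/447578 = -5/(11*((-46452/(80049 + 103)))) - 462141/447578 = -5/(11*((-46452/80152))) - 462141/447578 = -5/(11*((-46452*1/80152))) - 462141/447578 = -5/(11*(-11613/20038)) - 462141/447578 = -5/11*(-20038/11613) - 462141/447578 = 100190/127743 - 462141/447578 = -14192437943/57174956454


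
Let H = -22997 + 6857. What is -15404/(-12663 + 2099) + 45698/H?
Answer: -29266639/21312870 ≈ -1.3732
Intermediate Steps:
H = -16140
-15404/(-12663 + 2099) + 45698/H = -15404/(-12663 + 2099) + 45698/(-16140) = -15404/(-10564) + 45698*(-1/16140) = -15404*(-1/10564) - 22849/8070 = 3851/2641 - 22849/8070 = -29266639/21312870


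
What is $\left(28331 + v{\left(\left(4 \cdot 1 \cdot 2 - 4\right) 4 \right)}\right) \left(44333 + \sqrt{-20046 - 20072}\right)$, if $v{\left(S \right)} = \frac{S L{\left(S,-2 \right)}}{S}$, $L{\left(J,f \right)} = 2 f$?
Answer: $1255820891 + 28327 i \sqrt{40118} \approx 1.2558 \cdot 10^{9} + 5.6738 \cdot 10^{6} i$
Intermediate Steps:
$v{\left(S \right)} = -4$ ($v{\left(S \right)} = \frac{S 2 \left(-2\right)}{S} = \frac{S \left(-4\right)}{S} = \frac{\left(-4\right) S}{S} = -4$)
$\left(28331 + v{\left(\left(4 \cdot 1 \cdot 2 - 4\right) 4 \right)}\right) \left(44333 + \sqrt{-20046 - 20072}\right) = \left(28331 - 4\right) \left(44333 + \sqrt{-20046 - 20072}\right) = 28327 \left(44333 + \sqrt{-40118}\right) = 28327 \left(44333 + i \sqrt{40118}\right) = 1255820891 + 28327 i \sqrt{40118}$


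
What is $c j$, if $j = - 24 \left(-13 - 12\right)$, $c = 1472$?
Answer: $883200$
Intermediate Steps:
$j = 600$ ($j = \left(-24\right) \left(-25\right) = 600$)
$c j = 1472 \cdot 600 = 883200$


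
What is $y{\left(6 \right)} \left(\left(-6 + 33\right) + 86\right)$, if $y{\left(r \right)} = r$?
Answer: $678$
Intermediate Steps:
$y{\left(6 \right)} \left(\left(-6 + 33\right) + 86\right) = 6 \left(\left(-6 + 33\right) + 86\right) = 6 \left(27 + 86\right) = 6 \cdot 113 = 678$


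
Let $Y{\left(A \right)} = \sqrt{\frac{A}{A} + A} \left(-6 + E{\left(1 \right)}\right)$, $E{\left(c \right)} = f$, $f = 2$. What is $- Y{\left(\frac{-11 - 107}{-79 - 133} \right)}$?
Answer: $\frac{2 \sqrt{17490}}{53} \approx 4.9906$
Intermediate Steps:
$E{\left(c \right)} = 2$
$Y{\left(A \right)} = - 4 \sqrt{1 + A}$ ($Y{\left(A \right)} = \sqrt{\frac{A}{A} + A} \left(-6 + 2\right) = \sqrt{1 + A} \left(-4\right) = - 4 \sqrt{1 + A}$)
$- Y{\left(\frac{-11 - 107}{-79 - 133} \right)} = - \left(-4\right) \sqrt{1 + \frac{-11 - 107}{-79 - 133}} = - \left(-4\right) \sqrt{1 - \frac{118}{-212}} = - \left(-4\right) \sqrt{1 - - \frac{59}{106}} = - \left(-4\right) \sqrt{1 + \frac{59}{106}} = - \left(-4\right) \sqrt{\frac{165}{106}} = - \left(-4\right) \frac{\sqrt{17490}}{106} = - \frac{\left(-2\right) \sqrt{17490}}{53} = \frac{2 \sqrt{17490}}{53}$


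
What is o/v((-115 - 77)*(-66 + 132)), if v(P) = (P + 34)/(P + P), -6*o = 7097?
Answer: -14988864/6319 ≈ -2372.0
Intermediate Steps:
o = -7097/6 (o = -⅙*7097 = -7097/6 ≈ -1182.8)
v(P) = (34 + P)/(2*P) (v(P) = (34 + P)/((2*P)) = (34 + P)*(1/(2*P)) = (34 + P)/(2*P))
o/v((-115 - 77)*(-66 + 132)) = -7097*2*(-115 - 77)*(-66 + 132)/(34 + (-115 - 77)*(-66 + 132))/6 = -7097*(-25344/(34 - 192*66))/6 = -7097*(-25344/(34 - 12672))/6 = -7097/(6*((½)*(-1/12672)*(-12638))) = -7097/(6*6319/12672) = -7097/6*12672/6319 = -14988864/6319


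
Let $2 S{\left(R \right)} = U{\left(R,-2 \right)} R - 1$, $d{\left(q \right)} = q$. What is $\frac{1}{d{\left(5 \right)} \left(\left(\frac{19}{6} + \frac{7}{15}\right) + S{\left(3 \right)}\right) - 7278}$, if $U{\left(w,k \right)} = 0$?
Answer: $- \frac{3}{21787} \approx -0.0001377$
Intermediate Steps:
$S{\left(R \right)} = - \frac{1}{2}$ ($S{\left(R \right)} = \frac{0 R - 1}{2} = \frac{0 - 1}{2} = \frac{1}{2} \left(-1\right) = - \frac{1}{2}$)
$\frac{1}{d{\left(5 \right)} \left(\left(\frac{19}{6} + \frac{7}{15}\right) + S{\left(3 \right)}\right) - 7278} = \frac{1}{5 \left(\left(\frac{19}{6} + \frac{7}{15}\right) - \frac{1}{2}\right) - 7278} = \frac{1}{5 \left(\frac{109}{30} - \frac{1}{2}\right) - 7278} = \frac{1}{5 \cdot \frac{47}{15} - 7278} = \frac{1}{\frac{47}{3} - 7278} = \frac{1}{- \frac{21787}{3}} = - \frac{3}{21787}$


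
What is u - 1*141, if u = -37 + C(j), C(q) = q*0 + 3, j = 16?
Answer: -175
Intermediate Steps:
C(q) = 3 (C(q) = 0 + 3 = 3)
u = -34 (u = -37 + 3 = -34)
u - 1*141 = -34 - 1*141 = -34 - 141 = -175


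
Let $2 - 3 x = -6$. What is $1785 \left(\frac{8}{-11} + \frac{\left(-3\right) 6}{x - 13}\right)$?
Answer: $\frac{617610}{341} \approx 1811.2$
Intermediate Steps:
$x = \frac{8}{3}$ ($x = \frac{2}{3} - -2 = \frac{2}{3} + 2 = \frac{8}{3} \approx 2.6667$)
$1785 \left(\frac{8}{-11} + \frac{\left(-3\right) 6}{x - 13}\right) = 1785 \left(\frac{8}{-11} + \frac{\left(-3\right) 6}{\frac{8}{3} - 13}\right) = 1785 \left(8 \left(- \frac{1}{11}\right) - \frac{18}{\frac{8}{3} - 13}\right) = 1785 \left(- \frac{8}{11} - \frac{18}{- \frac{31}{3}}\right) = 1785 \left(- \frac{8}{11} - - \frac{54}{31}\right) = 1785 \left(- \frac{8}{11} + \frac{54}{31}\right) = 1785 \cdot \frac{346}{341} = \frac{617610}{341}$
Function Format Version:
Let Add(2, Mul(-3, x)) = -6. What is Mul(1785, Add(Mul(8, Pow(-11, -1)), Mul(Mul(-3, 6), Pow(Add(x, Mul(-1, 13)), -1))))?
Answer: Rational(617610, 341) ≈ 1811.2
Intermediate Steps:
x = Rational(8, 3) (x = Add(Rational(2, 3), Mul(Rational(-1, 3), -6)) = Add(Rational(2, 3), 2) = Rational(8, 3) ≈ 2.6667)
Mul(1785, Add(Mul(8, Pow(-11, -1)), Mul(Mul(-3, 6), Pow(Add(x, Mul(-1, 13)), -1)))) = Mul(1785, Add(Mul(8, Pow(-11, -1)), Mul(Mul(-3, 6), Pow(Add(Rational(8, 3), Mul(-1, 13)), -1)))) = Mul(1785, Add(Mul(8, Rational(-1, 11)), Mul(-18, Pow(Add(Rational(8, 3), -13), -1)))) = Mul(1785, Add(Rational(-8, 11), Mul(-18, Pow(Rational(-31, 3), -1)))) = Mul(1785, Add(Rational(-8, 11), Mul(-18, Rational(-3, 31)))) = Mul(1785, Add(Rational(-8, 11), Rational(54, 31))) = Mul(1785, Rational(346, 341)) = Rational(617610, 341)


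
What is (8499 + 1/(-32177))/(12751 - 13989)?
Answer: -136736161/19917563 ≈ -6.8651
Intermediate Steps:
(8499 + 1/(-32177))/(12751 - 13989) = (8499 - 1/32177)/(-1238) = (273472322/32177)*(-1/1238) = -136736161/19917563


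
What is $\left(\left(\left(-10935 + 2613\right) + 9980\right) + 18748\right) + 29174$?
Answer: $49580$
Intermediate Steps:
$\left(\left(\left(-10935 + 2613\right) + 9980\right) + 18748\right) + 29174 = \left(\left(-8322 + 9980\right) + 18748\right) + 29174 = \left(1658 + 18748\right) + 29174 = 20406 + 29174 = 49580$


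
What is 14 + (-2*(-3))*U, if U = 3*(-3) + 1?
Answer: -34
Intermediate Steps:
U = -8 (U = -9 + 1 = -8)
14 + (-2*(-3))*U = 14 - 2*(-3)*(-8) = 14 + 6*(-8) = 14 - 48 = -34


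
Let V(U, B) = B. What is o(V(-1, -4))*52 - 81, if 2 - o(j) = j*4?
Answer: 855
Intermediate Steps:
o(j) = 2 - 4*j (o(j) = 2 - j*4 = 2 - 4*j)
o(V(-1, -4))*52 - 81 = (2 - 4*(-4))*52 - 81 = (2 + 16)*52 - 81 = 18*52 - 81 = 936 - 81 = 855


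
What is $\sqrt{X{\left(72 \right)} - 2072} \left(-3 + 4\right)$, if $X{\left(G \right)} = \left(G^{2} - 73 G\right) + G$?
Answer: $2 i \sqrt{518} \approx 45.519 i$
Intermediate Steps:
$X{\left(G \right)} = G^{2} - 72 G$
$\sqrt{X{\left(72 \right)} - 2072} \left(-3 + 4\right) = \sqrt{72 \left(-72 + 72\right) - 2072} \left(-3 + 4\right) = \sqrt{72 \cdot 0 - 2072} \cdot 1 = \sqrt{0 - 2072} \cdot 1 = \sqrt{-2072} \cdot 1 = 2 i \sqrt{518} \cdot 1 = 2 i \sqrt{518}$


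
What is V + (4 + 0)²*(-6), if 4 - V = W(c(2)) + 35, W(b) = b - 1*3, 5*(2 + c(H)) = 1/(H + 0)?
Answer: -1221/10 ≈ -122.10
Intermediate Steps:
c(H) = -2 + 1/(5*H) (c(H) = -2 + 1/(5*(H + 0)) = -2 + 1/(5*H))
W(b) = -3 + b (W(b) = b - 3 = -3 + b)
V = -261/10 (V = 4 - ((-3 + (-2 + (⅕)/2)) + 35) = 4 - ((-3 + (-2 + (⅕)*(½))) + 35) = 4 - ((-3 + (-2 + ⅒)) + 35) = 4 - ((-3 - 19/10) + 35) = 4 - (-49/10 + 35) = 4 - 1*301/10 = 4 - 301/10 = -261/10 ≈ -26.100)
V + (4 + 0)²*(-6) = -261/10 + (4 + 0)²*(-6) = -261/10 + 4²*(-6) = -261/10 + 16*(-6) = -261/10 - 96 = -1221/10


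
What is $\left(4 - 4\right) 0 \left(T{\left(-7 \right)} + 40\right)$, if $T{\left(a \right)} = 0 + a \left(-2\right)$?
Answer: $0$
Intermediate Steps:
$T{\left(a \right)} = - 2 a$ ($T{\left(a \right)} = 0 - 2 a = - 2 a$)
$\left(4 - 4\right) 0 \left(T{\left(-7 \right)} + 40\right) = \left(4 - 4\right) 0 \left(\left(-2\right) \left(-7\right) + 40\right) = 0 \cdot 0 \left(14 + 40\right) = 0 \cdot 54 = 0$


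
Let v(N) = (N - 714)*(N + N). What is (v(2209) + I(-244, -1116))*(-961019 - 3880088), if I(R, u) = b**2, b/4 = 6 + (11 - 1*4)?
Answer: -31988166388698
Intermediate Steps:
b = 52 (b = 4*(6 + (11 - 1*4)) = 4*(6 + (11 - 4)) = 4*(6 + 7) = 4*13 = 52)
v(N) = 2*N*(-714 + N) (v(N) = (-714 + N)*(2*N) = 2*N*(-714 + N))
I(R, u) = 2704 (I(R, u) = 52**2 = 2704)
(v(2209) + I(-244, -1116))*(-961019 - 3880088) = (2*2209*(-714 + 2209) + 2704)*(-961019 - 3880088) = (2*2209*1495 + 2704)*(-4841107) = (6604910 + 2704)*(-4841107) = 6607614*(-4841107) = -31988166388698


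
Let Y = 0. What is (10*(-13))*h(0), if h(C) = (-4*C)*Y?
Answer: 0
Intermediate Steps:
h(C) = 0 (h(C) = -4*C*0 = 0)
(10*(-13))*h(0) = (10*(-13))*0 = -130*0 = 0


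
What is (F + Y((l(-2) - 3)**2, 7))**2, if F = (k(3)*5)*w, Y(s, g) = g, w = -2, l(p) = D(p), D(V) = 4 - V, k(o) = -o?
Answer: 1369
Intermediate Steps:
l(p) = 4 - p
F = 30 (F = (-1*3*5)*(-2) = -3*5*(-2) = -15*(-2) = 30)
(F + Y((l(-2) - 3)**2, 7))**2 = (30 + 7)**2 = 37**2 = 1369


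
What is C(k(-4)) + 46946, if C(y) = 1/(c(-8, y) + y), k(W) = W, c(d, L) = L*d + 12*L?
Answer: 938919/20 ≈ 46946.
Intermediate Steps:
c(d, L) = 12*L + L*d
C(y) = 1/(5*y) (C(y) = 1/(y*(12 - 8) + y) = 1/(y*4 + y) = 1/(4*y + y) = 1/(5*y))
C(k(-4)) + 46946 = (⅕)/(-4) + 46946 = (⅕)*(-¼) + 46946 = -1/20 + 46946 = 938919/20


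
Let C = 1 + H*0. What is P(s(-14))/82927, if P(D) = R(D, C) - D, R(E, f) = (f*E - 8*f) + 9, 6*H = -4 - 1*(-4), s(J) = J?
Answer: 1/82927 ≈ 1.2059e-5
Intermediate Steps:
H = 0 (H = (-4 - 1*(-4))/6 = (-4 + 4)/6 = (⅙)*0 = 0)
C = 1 (C = 1 + 0*0 = 1 + 0 = 1)
R(E, f) = 9 - 8*f + E*f (R(E, f) = (E*f - 8*f) + 9 = (-8*f + E*f) + 9 = 9 - 8*f + E*f)
P(D) = 1 (P(D) = (9 - 8*1 + D*1) - D = (9 - 8 + D) - D = (1 + D) - D = 1)
P(s(-14))/82927 = 1/82927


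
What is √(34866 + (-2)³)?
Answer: √34858 ≈ 186.70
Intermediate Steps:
√(34866 + (-2)³) = √(34866 - 8) = √34858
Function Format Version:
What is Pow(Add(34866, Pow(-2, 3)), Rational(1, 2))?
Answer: Pow(34858, Rational(1, 2)) ≈ 186.70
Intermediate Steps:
Pow(Add(34866, Pow(-2, 3)), Rational(1, 2)) = Pow(Add(34866, -8), Rational(1, 2)) = Pow(34858, Rational(1, 2))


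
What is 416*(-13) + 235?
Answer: -5173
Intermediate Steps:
416*(-13) + 235 = -5408 + 235 = -5173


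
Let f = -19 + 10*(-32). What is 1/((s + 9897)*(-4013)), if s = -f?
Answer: -1/41077068 ≈ -2.4344e-8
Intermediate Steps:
f = -339 (f = -19 - 320 = -339)
s = 339 (s = -1*(-339) = 339)
1/((s + 9897)*(-4013)) = 1/((339 + 9897)*(-4013)) = -1/4013/10236 = (1/10236)*(-1/4013) = -1/41077068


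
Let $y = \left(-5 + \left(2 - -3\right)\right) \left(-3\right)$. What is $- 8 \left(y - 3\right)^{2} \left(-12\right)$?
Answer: $864$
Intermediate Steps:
$y = 0$ ($y = \left(-5 + \left(2 + 3\right)\right) \left(-3\right) = \left(-5 + 5\right) \left(-3\right) = 0 \left(-3\right) = 0$)
$- 8 \left(y - 3\right)^{2} \left(-12\right) = - 8 \left(0 - 3\right)^{2} \left(-12\right) = - 8 \left(-3\right)^{2} \left(-12\right) = \left(-8\right) 9 \left(-12\right) = \left(-72\right) \left(-12\right) = 864$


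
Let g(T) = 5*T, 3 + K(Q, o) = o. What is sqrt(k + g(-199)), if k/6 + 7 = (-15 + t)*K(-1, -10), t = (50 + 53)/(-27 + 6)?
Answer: 3*sqrt(2807)/7 ≈ 22.706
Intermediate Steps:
K(Q, o) = -3 + o
t = -103/21 (t = 103/(-21) = 103*(-1/21) = -103/21 ≈ -4.9048)
k = 10574/7 (k = -42 + 6*((-15 - 103/21)*(-3 - 10)) = -42 + 6*(-418/21*(-13)) = -42 + 6*(5434/21) = -42 + 10868/7 = 10574/7 ≈ 1510.6)
sqrt(k + g(-199)) = sqrt(10574/7 + 5*(-199)) = sqrt(10574/7 - 995) = sqrt(3609/7) = 3*sqrt(2807)/7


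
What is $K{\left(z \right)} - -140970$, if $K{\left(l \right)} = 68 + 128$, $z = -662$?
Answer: $141166$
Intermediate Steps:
$K{\left(l \right)} = 196$
$K{\left(z \right)} - -140970 = 196 - -140970 = 196 + 140970 = 141166$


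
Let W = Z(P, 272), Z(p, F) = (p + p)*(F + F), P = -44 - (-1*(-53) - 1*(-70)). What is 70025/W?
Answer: -70025/181696 ≈ -0.38540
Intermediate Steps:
P = -167 (P = -44 - (53 + 70) = -44 - 1*123 = -44 - 123 = -167)
Z(p, F) = 4*F*p (Z(p, F) = (2*p)*(2*F) = 4*F*p)
W = -181696 (W = 4*272*(-167) = -181696)
70025/W = 70025/(-181696) = 70025*(-1/181696) = -70025/181696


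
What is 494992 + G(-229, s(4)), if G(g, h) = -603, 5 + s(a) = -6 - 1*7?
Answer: 494389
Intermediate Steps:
s(a) = -18 (s(a) = -5 + (-6 - 1*7) = -5 + (-6 - 7) = -5 - 13 = -18)
494992 + G(-229, s(4)) = 494992 - 603 = 494389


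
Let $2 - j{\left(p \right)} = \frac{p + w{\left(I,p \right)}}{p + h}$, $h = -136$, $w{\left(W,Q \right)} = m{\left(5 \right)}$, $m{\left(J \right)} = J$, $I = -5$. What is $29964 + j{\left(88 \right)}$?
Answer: $\frac{479487}{16} \approx 29968.0$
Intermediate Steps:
$w{\left(W,Q \right)} = 5$
$j{\left(p \right)} = 2 - \frac{5 + p}{-136 + p}$ ($j{\left(p \right)} = 2 - \frac{p + 5}{p - 136} = 2 - \frac{5 + p}{-136 + p}$)
$29964 + j{\left(88 \right)} = 29964 + \frac{-277 + 88}{-136 + 88} = 29964 + \frac{1}{-48} \left(-189\right) = 29964 - - \frac{63}{16} = 29964 + \frac{63}{16} = \frac{479487}{16}$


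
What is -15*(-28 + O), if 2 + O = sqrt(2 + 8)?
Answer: 450 - 15*sqrt(10) ≈ 402.57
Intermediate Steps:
O = -2 + sqrt(10) (O = -2 + sqrt(2 + 8) = -2 + sqrt(10) ≈ 1.1623)
-15*(-28 + O) = -15*(-28 + (-2 + sqrt(10))) = -15*(-30 + sqrt(10)) = 450 - 15*sqrt(10)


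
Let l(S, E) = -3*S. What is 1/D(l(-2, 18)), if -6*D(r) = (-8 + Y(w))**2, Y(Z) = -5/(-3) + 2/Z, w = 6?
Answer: -1/6 ≈ -0.16667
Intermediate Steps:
Y(Z) = 5/3 + 2/Z (Y(Z) = -5*(-1/3) + 2/Z = 5/3 + 2/Z)
D(r) = -6 (D(r) = -(-8 + (5/3 + 2/6))**2/6 = -(-8 + (5/3 + 2*(1/6)))**2/6 = -(-8 + (5/3 + 1/3))**2/6 = -(-8 + 2)**2/6 = -1/6*(-6)**2 = -1/6*36 = -6)
1/D(l(-2, 18)) = 1/(-6) = -1/6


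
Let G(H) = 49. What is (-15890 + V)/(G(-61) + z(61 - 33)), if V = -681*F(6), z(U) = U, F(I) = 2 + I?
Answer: -21338/77 ≈ -277.12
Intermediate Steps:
V = -5448 (V = -681*(2 + 6) = -681*8 = -5448)
(-15890 + V)/(G(-61) + z(61 - 33)) = (-15890 - 5448)/(49 + (61 - 33)) = -21338/(49 + 28) = -21338/77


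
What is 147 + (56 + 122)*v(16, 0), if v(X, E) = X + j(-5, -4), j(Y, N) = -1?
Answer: 2817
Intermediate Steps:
v(X, E) = -1 + X (v(X, E) = X - 1 = -1 + X)
147 + (56 + 122)*v(16, 0) = 147 + (56 + 122)*(-1 + 16) = 147 + 178*15 = 147 + 2670 = 2817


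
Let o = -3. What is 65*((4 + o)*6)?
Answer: 390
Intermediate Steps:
65*((4 + o)*6) = 65*((4 - 3)*6) = 65*(1*6) = 65*6 = 390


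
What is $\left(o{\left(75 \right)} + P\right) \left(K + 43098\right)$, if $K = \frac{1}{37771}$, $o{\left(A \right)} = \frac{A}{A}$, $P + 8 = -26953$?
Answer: $- \frac{43886958910640}{37771} \approx -1.1619 \cdot 10^{9}$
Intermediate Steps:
$P = -26961$ ($P = -8 - 26953 = -26961$)
$o{\left(A \right)} = 1$
$K = \frac{1}{37771} \approx 2.6475 \cdot 10^{-5}$
$\left(o{\left(75 \right)} + P\right) \left(K + 43098\right) = \left(1 - 26961\right) \left(\frac{1}{37771} + 43098\right) = \left(-26960\right) \frac{1627854559}{37771} = - \frac{43886958910640}{37771}$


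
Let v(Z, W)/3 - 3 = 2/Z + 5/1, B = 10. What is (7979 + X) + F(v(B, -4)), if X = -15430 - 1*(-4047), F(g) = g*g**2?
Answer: 1435367/125 ≈ 11483.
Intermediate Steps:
v(Z, W) = 24 + 6/Z (v(Z, W) = 9 + 3*(2/Z + 5/1) = 9 + 3*(2/Z + 5*1) = 9 + 3*(2/Z + 5) = 9 + 3*(5 + 2/Z) = 9 + (15 + 6/Z) = 24 + 6/Z)
F(g) = g**3
X = -11383 (X = -15430 + 4047 = -11383)
(7979 + X) + F(v(B, -4)) = (7979 - 11383) + (24 + 6/10)**3 = -3404 + (24 + 6*(1/10))**3 = -3404 + (24 + 3/5)**3 = -3404 + (123/5)**3 = -3404 + 1860867/125 = 1435367/125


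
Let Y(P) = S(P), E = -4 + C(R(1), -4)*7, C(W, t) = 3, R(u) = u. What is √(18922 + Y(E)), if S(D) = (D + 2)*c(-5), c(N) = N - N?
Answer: √18922 ≈ 137.56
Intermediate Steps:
c(N) = 0
E = 17 (E = -4 + 3*7 = -4 + 21 = 17)
S(D) = 0 (S(D) = (D + 2)*0 = (2 + D)*0 = 0)
Y(P) = 0
√(18922 + Y(E)) = √(18922 + 0) = √18922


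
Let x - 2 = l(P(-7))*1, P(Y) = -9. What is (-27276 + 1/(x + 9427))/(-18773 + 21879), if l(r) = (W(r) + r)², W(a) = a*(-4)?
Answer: -277069607/31550748 ≈ -8.7817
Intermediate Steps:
W(a) = -4*a
l(r) = 9*r² (l(r) = (-4*r + r)² = (-3*r)² = 9*r²)
x = 731 (x = 2 + (9*(-9)²)*1 = 2 + (9*81)*1 = 2 + 729*1 = 2 + 729 = 731)
(-27276 + 1/(x + 9427))/(-18773 + 21879) = (-27276 + 1/(731 + 9427))/(-18773 + 21879) = (-27276 + 1/10158)/3106 = (-27276 + 1/10158)*(1/3106) = -277069607/10158*1/3106 = -277069607/31550748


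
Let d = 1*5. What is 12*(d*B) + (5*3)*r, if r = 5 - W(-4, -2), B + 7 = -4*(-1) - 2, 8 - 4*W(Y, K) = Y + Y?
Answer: -285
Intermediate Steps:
W(Y, K) = 2 - Y/2 (W(Y, K) = 2 - (Y + Y)/4 = 2 - Y/2)
B = -5 (B = -7 + (-4*(-1) - 2) = -7 + (4 - 2) = -7 + 2 = -5)
r = 1 (r = 5 - (2 - ½*(-4)) = 5 - (2 + 2) = 5 - 1*4 = 5 - 4 = 1)
d = 5
12*(d*B) + (5*3)*r = 12*(5*(-5)) + (5*3)*1 = 12*(-25) + 15*1 = -300 + 15 = -285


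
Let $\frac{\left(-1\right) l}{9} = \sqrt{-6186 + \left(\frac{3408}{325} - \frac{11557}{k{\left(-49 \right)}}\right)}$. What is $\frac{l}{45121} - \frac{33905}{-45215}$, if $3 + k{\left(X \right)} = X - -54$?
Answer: $\frac{6781}{9043} - \frac{9 i \sqrt{202022834}}{5865730} \approx 0.74986 - 0.021808 i$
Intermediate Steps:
$k{\left(X \right)} = 51 + X$ ($k{\left(X \right)} = -3 + \left(X - -54\right) = -3 + \left(X + 54\right) = -3 + \left(54 + X\right) = 51 + X$)
$l = - \frac{9 i \sqrt{202022834}}{130}$ ($l = - 9 \sqrt{-6186 + \left(\frac{3408}{325} - \frac{11557}{51 - 49}\right)} = - 9 \sqrt{-6186 + \left(3408 \cdot \frac{1}{325} - \frac{11557}{2}\right)} = - 9 \sqrt{-6186 + \left(\frac{3408}{325} - \frac{11557}{2}\right)} = - 9 \sqrt{-6186 - \frac{3749209}{650}} = - 9 \sqrt{- \frac{7770109}{650}} = - 9 \frac{i \sqrt{202022834}}{130} = - \frac{9 i \sqrt{202022834}}{130} \approx - 984.01 i$)
$\frac{l}{45121} - \frac{33905}{-45215} = \frac{\left(- \frac{9}{130}\right) i \sqrt{202022834}}{45121} - \frac{33905}{-45215} = - \frac{9 i \sqrt{202022834}}{130} \cdot \frac{1}{45121} - - \frac{6781}{9043} = - \frac{9 i \sqrt{202022834}}{5865730} + \frac{6781}{9043} = \frac{6781}{9043} - \frac{9 i \sqrt{202022834}}{5865730}$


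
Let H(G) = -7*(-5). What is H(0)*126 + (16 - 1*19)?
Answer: 4407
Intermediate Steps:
H(G) = 35
H(0)*126 + (16 - 1*19) = 35*126 + (16 - 1*19) = 4410 + (16 - 19) = 4410 - 3 = 4407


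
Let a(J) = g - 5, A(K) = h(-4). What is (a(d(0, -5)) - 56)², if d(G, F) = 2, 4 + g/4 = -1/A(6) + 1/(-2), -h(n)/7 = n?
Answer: 306916/49 ≈ 6263.6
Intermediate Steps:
h(n) = -7*n
A(K) = 28 (A(K) = -7*(-4) = 28)
g = -127/7 (g = -16 + 4*(-1/28 + 1/(-2)) = -16 + 4*(-1*1/28 + 1*(-½)) = -16 + 4*(-1/28 - ½) = -16 + 4*(-15/28) = -16 - 15/7 = -127/7 ≈ -18.143)
a(J) = -162/7 (a(J) = -127/7 - 5 = -162/7)
(a(d(0, -5)) - 56)² = (-162/7 - 56)² = (-554/7)² = 306916/49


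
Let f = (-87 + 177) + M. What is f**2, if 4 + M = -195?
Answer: 11881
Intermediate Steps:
M = -199 (M = -4 - 195 = -199)
f = -109 (f = (-87 + 177) - 199 = 90 - 199 = -109)
f**2 = (-109)**2 = 11881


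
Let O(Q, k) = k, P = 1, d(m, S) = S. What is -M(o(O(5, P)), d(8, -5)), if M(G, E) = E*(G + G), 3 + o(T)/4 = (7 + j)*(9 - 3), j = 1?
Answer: 1800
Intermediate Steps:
o(T) = 180 (o(T) = -12 + 4*((7 + 1)*(9 - 3)) = -12 + 4*(8*6) = -12 + 4*48 = -12 + 192 = 180)
M(G, E) = 2*E*G (M(G, E) = E*(2*G) = 2*E*G)
-M(o(O(5, P)), d(8, -5)) = -2*(-5)*180 = -1*(-1800) = 1800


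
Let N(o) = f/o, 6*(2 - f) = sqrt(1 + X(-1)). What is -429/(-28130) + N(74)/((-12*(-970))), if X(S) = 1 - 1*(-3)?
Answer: 38101/2497944 - sqrt(5)/5168160 ≈ 0.015253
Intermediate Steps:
X(S) = 4 (X(S) = 1 + 3 = 4)
f = 2 - sqrt(5)/6 (f = 2 - sqrt(1 + 4)/6 = 2 - sqrt(5)/6 ≈ 1.6273)
N(o) = (2 - sqrt(5)/6)/o
-429/(-28130) + N(74)/((-12*(-970))) = -429/(-28130) + ((1/6)*(12 - sqrt(5))/74)/((-12*(-970))) = -429*(-1/28130) + ((1/6)*(1/74)*(12 - sqrt(5)))/11640 = 429/28130 + (1/37 - sqrt(5)/444)*(1/11640) = 429/28130 + (1/430680 - sqrt(5)/5168160) = 38101/2497944 - sqrt(5)/5168160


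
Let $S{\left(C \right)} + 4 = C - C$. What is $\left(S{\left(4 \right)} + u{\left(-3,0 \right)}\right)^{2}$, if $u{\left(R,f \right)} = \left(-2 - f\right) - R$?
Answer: $9$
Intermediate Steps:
$u{\left(R,f \right)} = -2 - R - f$
$S{\left(C \right)} = -4$ ($S{\left(C \right)} = -4 + \left(C - C\right) = -4 + 0 = -4$)
$\left(S{\left(4 \right)} + u{\left(-3,0 \right)}\right)^{2} = \left(-4 - -1\right)^{2} = \left(-4 + \left(-2 + 3 + 0\right)\right)^{2} = \left(-4 + 1\right)^{2} = \left(-3\right)^{2} = 9$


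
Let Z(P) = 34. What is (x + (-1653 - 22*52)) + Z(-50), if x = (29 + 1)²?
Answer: -1863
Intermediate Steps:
x = 900 (x = 30² = 900)
(x + (-1653 - 22*52)) + Z(-50) = (900 + (-1653 - 22*52)) + 34 = (900 + (-1653 - 1144)) + 34 = (900 - 2797) + 34 = -1897 + 34 = -1863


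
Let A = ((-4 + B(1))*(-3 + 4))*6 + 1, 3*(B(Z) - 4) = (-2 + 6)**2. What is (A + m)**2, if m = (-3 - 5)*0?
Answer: 1089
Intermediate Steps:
B(Z) = 28/3 (B(Z) = 4 + (-2 + 6)**2/3 = 4 + (1/3)*4**2 = 4 + (1/3)*16 = 4 + 16/3 = 28/3)
m = 0 (m = -8*0 = 0)
A = 33 (A = ((-4 + 28/3)*(-3 + 4))*6 + 1 = ((16/3)*1)*6 + 1 = (16/3)*6 + 1 = 32 + 1 = 33)
(A + m)**2 = (33 + 0)**2 = 33**2 = 1089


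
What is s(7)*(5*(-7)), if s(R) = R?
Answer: -245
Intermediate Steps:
s(7)*(5*(-7)) = 7*(5*(-7)) = 7*(-35) = -245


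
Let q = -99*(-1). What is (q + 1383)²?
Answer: 2196324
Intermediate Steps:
q = 99
(q + 1383)² = (99 + 1383)² = 1482² = 2196324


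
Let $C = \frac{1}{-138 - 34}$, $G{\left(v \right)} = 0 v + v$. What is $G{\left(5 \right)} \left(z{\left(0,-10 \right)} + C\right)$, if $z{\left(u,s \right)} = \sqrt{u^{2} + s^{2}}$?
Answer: $\frac{8595}{172} \approx 49.971$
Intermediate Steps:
$z{\left(u,s \right)} = \sqrt{s^{2} + u^{2}}$
$G{\left(v \right)} = v$ ($G{\left(v \right)} = 0 + v = v$)
$C = - \frac{1}{172}$ ($C = \frac{1}{-172} = - \frac{1}{172} \approx -0.005814$)
$G{\left(5 \right)} \left(z{\left(0,-10 \right)} + C\right) = 5 \left(\sqrt{\left(-10\right)^{2} + 0^{2}} - \frac{1}{172}\right) = 5 \left(\sqrt{100 + 0} - \frac{1}{172}\right) = 5 \left(\sqrt{100} - \frac{1}{172}\right) = 5 \left(10 - \frac{1}{172}\right) = 5 \cdot \frac{1719}{172} = \frac{8595}{172}$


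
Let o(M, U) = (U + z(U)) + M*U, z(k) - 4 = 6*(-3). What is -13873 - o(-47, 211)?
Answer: -4153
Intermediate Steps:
z(k) = -14 (z(k) = 4 + 6*(-3) = 4 - 18 = -14)
o(M, U) = -14 + U + M*U (o(M, U) = (U - 14) + M*U = (-14 + U) + M*U = -14 + U + M*U)
-13873 - o(-47, 211) = -13873 - (-14 + 211 - 47*211) = -13873 - (-14 + 211 - 9917) = -13873 - 1*(-9720) = -13873 + 9720 = -4153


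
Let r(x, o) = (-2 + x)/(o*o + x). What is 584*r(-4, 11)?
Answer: -1168/39 ≈ -29.949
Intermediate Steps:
r(x, o) = (-2 + x)/(x + o²) (r(x, o) = (-2 + x)/(o² + x) = (-2 + x)/(x + o²))
584*r(-4, 11) = 584*((-2 - 4)/(-4 + 11²)) = 584*(-6/(-4 + 121)) = 584*(-6/117) = 584*((1/117)*(-6)) = 584*(-2/39) = -1168/39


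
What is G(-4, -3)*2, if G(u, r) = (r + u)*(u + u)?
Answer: 112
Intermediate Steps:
G(u, r) = 2*u*(r + u) (G(u, r) = (r + u)*(2*u) = 2*u*(r + u))
G(-4, -3)*2 = (2*(-4)*(-3 - 4))*2 = (2*(-4)*(-7))*2 = 56*2 = 112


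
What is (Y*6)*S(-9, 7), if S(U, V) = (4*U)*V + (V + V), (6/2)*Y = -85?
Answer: 40460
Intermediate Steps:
Y = -85/3 (Y = (⅓)*(-85) = -85/3 ≈ -28.333)
S(U, V) = 2*V + 4*U*V (S(U, V) = 4*U*V + 2*V = 2*V + 4*U*V)
(Y*6)*S(-9, 7) = (-85/3*6)*(2*7*(1 + 2*(-9))) = -340*7*(1 - 18) = -340*7*(-17) = -170*(-238) = 40460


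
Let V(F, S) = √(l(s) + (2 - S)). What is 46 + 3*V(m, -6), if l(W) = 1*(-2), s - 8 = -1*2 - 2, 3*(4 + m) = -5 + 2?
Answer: 46 + 3*√6 ≈ 53.348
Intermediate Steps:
m = -5 (m = -4 + (-5 + 2)/3 = -4 + (⅓)*(-3) = -4 - 1 = -5)
s = 4 (s = 8 + (-1*2 - 2) = 8 + (-2 - 2) = 8 - 4 = 4)
l(W) = -2
V(F, S) = √(-S) (V(F, S) = √(-2 + (2 - S)) = √(-S))
46 + 3*V(m, -6) = 46 + 3*√(-1*(-6)) = 46 + 3*√6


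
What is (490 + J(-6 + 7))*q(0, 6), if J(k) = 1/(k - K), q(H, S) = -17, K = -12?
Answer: -108307/13 ≈ -8331.3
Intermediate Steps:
J(k) = 1/(12 + k) (J(k) = 1/(k - 1*(-12)) = 1/(k + 12) = 1/(12 + k))
(490 + J(-6 + 7))*q(0, 6) = (490 + 1/(12 + (-6 + 7)))*(-17) = (490 + 1/(12 + 1))*(-17) = (490 + 1/13)*(-17) = (6371/13)*(-17) = -108307/13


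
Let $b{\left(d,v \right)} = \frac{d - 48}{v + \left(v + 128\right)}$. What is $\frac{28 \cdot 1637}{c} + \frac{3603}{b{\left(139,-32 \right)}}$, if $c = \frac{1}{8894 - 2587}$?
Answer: $\frac{26307206924}{91} \approx 2.8909 \cdot 10^{8}$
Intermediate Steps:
$b{\left(d,v \right)} = \frac{-48 + d}{128 + 2 v}$ ($b{\left(d,v \right)} = \frac{-48 + d}{v + \left(128 + v\right)} = \frac{-48 + d}{128 + 2 v}$)
$c = \frac{1}{6307} \approx 0.00015855$
$\frac{28 \cdot 1637}{c} + \frac{3603}{b{\left(139,-32 \right)}} = 28 \cdot 1637 \frac{1}{\frac{1}{6307}} + \frac{3603}{\frac{1}{2} \frac{1}{64 - 32} \left(-48 + 139\right)} = 45836 \cdot 6307 + \frac{3603}{\frac{1}{2} \cdot \frac{1}{32} \cdot 91} = 289087652 + \frac{3603}{\frac{1}{2} \cdot \frac{1}{32} \cdot 91} = 289087652 + \frac{3603}{\frac{91}{64}} = 289087652 + 3603 \cdot \frac{64}{91} = 289087652 + \frac{230592}{91} = \frac{26307206924}{91}$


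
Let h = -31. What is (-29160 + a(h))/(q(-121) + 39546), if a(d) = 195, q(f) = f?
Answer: -5793/7885 ≈ -0.73469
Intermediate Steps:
(-29160 + a(h))/(q(-121) + 39546) = (-29160 + 195)/(-121 + 39546) = -28965/39425 = -28965*1/39425 = -5793/7885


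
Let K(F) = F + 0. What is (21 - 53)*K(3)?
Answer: -96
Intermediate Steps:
K(F) = F
(21 - 53)*K(3) = (21 - 53)*3 = -32*3 = -96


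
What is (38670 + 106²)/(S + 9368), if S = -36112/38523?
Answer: 961264419/180423676 ≈ 5.3278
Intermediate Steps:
S = -36112/38523 (S = -36112*1/38523 = -36112/38523 ≈ -0.93741)
(38670 + 106²)/(S + 9368) = (38670 + 106²)/(-36112/38523 + 9368) = (38670 + 11236)/(360847352/38523) = 49906*(38523/360847352) = 961264419/180423676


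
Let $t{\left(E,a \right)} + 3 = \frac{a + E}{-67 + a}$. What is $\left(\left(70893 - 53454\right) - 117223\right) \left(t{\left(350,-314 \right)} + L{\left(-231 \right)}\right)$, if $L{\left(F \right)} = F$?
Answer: $\frac{2966578320}{127} \approx 2.3359 \cdot 10^{7}$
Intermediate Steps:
$t{\left(E,a \right)} = -3 + \frac{E + a}{-67 + a}$ ($t{\left(E,a \right)} = -3 + \frac{a + E}{-67 + a} = -3 + \frac{E + a}{-67 + a}$)
$\left(\left(70893 - 53454\right) - 117223\right) \left(t{\left(350,-314 \right)} + L{\left(-231 \right)}\right) = \left(\left(70893 - 53454\right) - 117223\right) \left(\frac{201 + 350 - -628}{-67 - 314} - 231\right) = \left(17439 - 117223\right) \left(\frac{201 + 350 + 628}{-381} - 231\right) = - 99784 \left(\left(- \frac{1}{381}\right) 1179 - 231\right) = - 99784 \left(- \frac{393}{127} - 231\right) = \left(-99784\right) \left(- \frac{29730}{127}\right) = \frac{2966578320}{127}$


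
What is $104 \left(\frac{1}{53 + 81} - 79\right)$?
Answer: $- \frac{550420}{67} \approx -8215.2$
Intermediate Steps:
$104 \left(\frac{1}{53 + 81} - 79\right) = 104 \left(\frac{1}{134} - 79\right) = 104 \left(- \frac{10585}{134}\right) = - \frac{550420}{67}$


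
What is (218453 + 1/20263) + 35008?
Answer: 5135880244/20263 ≈ 2.5346e+5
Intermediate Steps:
(218453 + 1/20263) + 35008 = 4426513140/20263 + 35008 = 5135880244/20263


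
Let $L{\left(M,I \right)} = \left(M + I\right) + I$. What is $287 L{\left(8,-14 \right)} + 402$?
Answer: $-5338$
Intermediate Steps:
$L{\left(M,I \right)} = M + 2 I$ ($L{\left(M,I \right)} = \left(I + M\right) + I = M + 2 I$)
$287 L{\left(8,-14 \right)} + 402 = 287 \left(8 + 2 \left(-14\right)\right) + 402 = 287 \left(8 - 28\right) + 402 = 287 \left(-20\right) + 402 = -5740 + 402 = -5338$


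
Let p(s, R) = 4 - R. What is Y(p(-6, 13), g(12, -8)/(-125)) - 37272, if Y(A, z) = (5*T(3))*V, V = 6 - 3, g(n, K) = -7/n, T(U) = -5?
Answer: -37347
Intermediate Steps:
V = 3
Y(A, z) = -75 (Y(A, z) = (5*(-5))*3 = -25*3 = -75)
Y(p(-6, 13), g(12, -8)/(-125)) - 37272 = -75 - 37272 = -37347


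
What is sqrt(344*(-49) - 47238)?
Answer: I*sqrt(64094) ≈ 253.17*I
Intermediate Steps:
sqrt(344*(-49) - 47238) = sqrt(-16856 - 47238) = sqrt(-64094) = I*sqrt(64094)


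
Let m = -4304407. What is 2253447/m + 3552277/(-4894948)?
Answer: -26320951870495/21069848435836 ≈ -1.2492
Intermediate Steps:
2253447/m + 3552277/(-4894948) = 2253447/(-4304407) + 3552277/(-4894948) = 2253447*(-1/4304407) + 3552277*(-1/4894948) = -2253447/4304407 - 3552277/4894948 = -26320951870495/21069848435836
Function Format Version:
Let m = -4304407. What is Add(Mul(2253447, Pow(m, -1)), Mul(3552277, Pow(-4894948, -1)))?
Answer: Rational(-26320951870495, 21069848435836) ≈ -1.2492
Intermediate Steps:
Add(Mul(2253447, Pow(m, -1)), Mul(3552277, Pow(-4894948, -1))) = Add(Mul(2253447, Pow(-4304407, -1)), Mul(3552277, Pow(-4894948, -1))) = Add(Mul(2253447, Rational(-1, 4304407)), Mul(3552277, Rational(-1, 4894948))) = Add(Rational(-2253447, 4304407), Rational(-3552277, 4894948)) = Rational(-26320951870495, 21069848435836)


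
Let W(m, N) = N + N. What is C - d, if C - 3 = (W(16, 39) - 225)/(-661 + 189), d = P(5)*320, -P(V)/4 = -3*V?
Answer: -9060837/472 ≈ -19197.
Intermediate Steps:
P(V) = 12*V (P(V) = -(-12)*V = 12*V)
W(m, N) = 2*N
d = 19200 (d = (12*5)*320 = 60*320 = 19200)
C = 1563/472 (C = 3 + (2*39 - 225)/(-661 + 189) = 3 + (78 - 225)/(-472) = 3 - 147*(-1/472) = 3 + 147/472 = 1563/472 ≈ 3.3114)
C - d = 1563/472 - 1*19200 = 1563/472 - 19200 = -9060837/472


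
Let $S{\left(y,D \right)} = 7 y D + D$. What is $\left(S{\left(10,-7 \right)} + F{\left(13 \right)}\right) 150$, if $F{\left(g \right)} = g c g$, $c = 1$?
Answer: $-49200$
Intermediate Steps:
$F{\left(g \right)} = g^{2}$ ($F{\left(g \right)} = g 1 g = g g = g^{2}$)
$S{\left(y,D \right)} = D + 7 D y$ ($S{\left(y,D \right)} = 7 D y + D = D + 7 D y$)
$\left(S{\left(10,-7 \right)} + F{\left(13 \right)}\right) 150 = \left(- 7 \left(1 + 7 \cdot 10\right) + 13^{2}\right) 150 = \left(- 7 \left(1 + 70\right) + 169\right) 150 = \left(\left(-7\right) 71 + 169\right) 150 = \left(-497 + 169\right) 150 = \left(-328\right) 150 = -49200$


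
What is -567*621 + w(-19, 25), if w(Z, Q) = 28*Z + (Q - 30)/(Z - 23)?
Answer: -14810833/42 ≈ -3.5264e+5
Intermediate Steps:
w(Z, Q) = 28*Z + (-30 + Q)/(-23 + Z)
-567*621 + w(-19, 25) = -567*621 + (-30 + 25 - 644*(-19) + 28*(-19)²)/(-23 - 19) = -352107 + (-30 + 25 + 12236 + 28*361)/(-42) = -352107 - (-30 + 25 + 12236 + 10108)/42 = -352107 - 1/42*22339 = -352107 - 22339/42 = -14810833/42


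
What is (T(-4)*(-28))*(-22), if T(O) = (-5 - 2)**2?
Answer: 30184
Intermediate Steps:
T(O) = 49 (T(O) = (-7)**2 = 49)
(T(-4)*(-28))*(-22) = (49*(-28))*(-22) = -1372*(-22) = 30184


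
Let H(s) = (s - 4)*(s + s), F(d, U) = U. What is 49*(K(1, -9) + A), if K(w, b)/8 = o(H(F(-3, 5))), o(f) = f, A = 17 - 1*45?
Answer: 2548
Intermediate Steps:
H(s) = 2*s*(-4 + s) (H(s) = (-4 + s)*(2*s) = 2*s*(-4 + s))
A = -28 (A = 17 - 45 = -28)
K(w, b) = 80 (K(w, b) = 8*(2*5*(-4 + 5)) = 8*(2*5*1) = 8*10 = 80)
49*(K(1, -9) + A) = 49*(80 - 28) = 49*52 = 2548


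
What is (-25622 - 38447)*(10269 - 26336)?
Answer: 1029396623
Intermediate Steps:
(-25622 - 38447)*(10269 - 26336) = -64069*(-16067) = 1029396623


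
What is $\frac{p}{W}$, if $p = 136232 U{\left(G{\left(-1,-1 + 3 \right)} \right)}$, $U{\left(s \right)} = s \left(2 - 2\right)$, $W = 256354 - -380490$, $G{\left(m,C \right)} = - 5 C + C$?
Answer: $0$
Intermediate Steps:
$G{\left(m,C \right)} = - 4 C$
$W = 636844$ ($W = 256354 + 380490 = 636844$)
$U{\left(s \right)} = 0$ ($U{\left(s \right)} = s 0 = 0$)
$p = 0$ ($p = 136232 \cdot 0 = 0$)
$\frac{p}{W} = \frac{0}{636844} = 0 \cdot \frac{1}{636844} = 0$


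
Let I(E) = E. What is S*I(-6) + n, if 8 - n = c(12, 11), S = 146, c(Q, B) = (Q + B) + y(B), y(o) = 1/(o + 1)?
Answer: -10693/12 ≈ -891.08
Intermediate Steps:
y(o) = 1/(1 + o)
c(Q, B) = B + Q + 1/(1 + B) (c(Q, B) = (Q + B) + 1/(1 + B) = (B + Q) + 1/(1 + B) = B + Q + 1/(1 + B))
n = -181/12 (n = 8 - (1 + (1 + 11)*(11 + 12))/(1 + 11) = 8 - (1 + 12*23)/12 = 8 - (1 + 276)/12 = 8 - 277/12 = -181/12 ≈ -15.083)
S*I(-6) + n = 146*(-6) - 181/12 = -876 - 181/12 = -10693/12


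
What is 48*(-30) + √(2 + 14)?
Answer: -1436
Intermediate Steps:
48*(-30) + √(2 + 14) = -1440 + √16 = -1440 + 4 = -1436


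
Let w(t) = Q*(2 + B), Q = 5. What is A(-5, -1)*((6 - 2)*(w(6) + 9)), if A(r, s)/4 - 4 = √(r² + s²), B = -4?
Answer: -64 - 16*√26 ≈ -145.58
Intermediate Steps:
w(t) = -10 (w(t) = 5*(2 - 4) = 5*(-2) = -10)
A(r, s) = 16 + 4*√(r² + s²)
A(-5, -1)*((6 - 2)*(w(6) + 9)) = (16 + 4*√((-5)² + (-1)²))*((6 - 2)*(-10 + 9)) = (16 + 4*√(25 + 1))*(4*(-1)) = (16 + 4*√26)*(-4) = -64 - 16*√26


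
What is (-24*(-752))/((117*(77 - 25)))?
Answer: 1504/507 ≈ 2.9665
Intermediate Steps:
(-24*(-752))/((117*(77 - 25))) = 18048/((117*52)) = 18048/6084 = 18048*(1/6084) = 1504/507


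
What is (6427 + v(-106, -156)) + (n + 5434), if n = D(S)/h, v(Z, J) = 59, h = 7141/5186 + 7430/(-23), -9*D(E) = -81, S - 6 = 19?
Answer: 457342351538/38367737 ≈ 11920.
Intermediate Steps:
S = 25 (S = 6 + 19 = 25)
D(E) = 9 (D(E) = -⅑*(-81) = 9)
h = -38367737/119278 (h = 7141*(1/5186) + 7430*(-1/23) = 7141/5186 - 7430/23 = -38367737/119278 ≈ -321.67)
n = -1073502/38367737 (n = 9/(-38367737/119278) = 9*(-119278/38367737) = -1073502/38367737 ≈ -0.027979)
(6427 + v(-106, -156)) + (n + 5434) = (6427 + 59) + (-1073502/38367737 + 5434) = 6486 + 208489209356/38367737 = 457342351538/38367737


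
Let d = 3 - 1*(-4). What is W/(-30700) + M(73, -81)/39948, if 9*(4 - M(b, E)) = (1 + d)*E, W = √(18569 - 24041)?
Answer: 19/9987 - 3*I*√38/7675 ≈ 0.0019025 - 0.0024095*I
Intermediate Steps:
d = 7 (d = 3 + 4 = 7)
W = 12*I*√38 (W = √(-5472) = 12*I*√38 ≈ 73.973*I)
M(b, E) = 4 - 8*E/9 (M(b, E) = 4 - (1 + 7)*E/9 = 4 - 8*E/9)
W/(-30700) + M(73, -81)/39948 = (12*I*√38)/(-30700) + (4 - 8/9*(-81))/39948 = (12*I*√38)*(-1/30700) + (4 + 72)*(1/39948) = -3*I*√38/7675 + 76*(1/39948) = -3*I*√38/7675 + 19/9987 = 19/9987 - 3*I*√38/7675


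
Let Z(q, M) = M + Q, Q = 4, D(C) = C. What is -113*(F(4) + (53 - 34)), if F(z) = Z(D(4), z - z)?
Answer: -2599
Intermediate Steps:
Z(q, M) = 4 + M (Z(q, M) = M + 4 = 4 + M)
F(z) = 4 (F(z) = 4 + (z - z) = 4 + 0 = 4)
-113*(F(4) + (53 - 34)) = -113*(4 + (53 - 34)) = -113*(4 + 19) = -113*23 = -2599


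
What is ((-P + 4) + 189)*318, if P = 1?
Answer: 61056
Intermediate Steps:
((-P + 4) + 189)*318 = ((-1*1 + 4) + 189)*318 = ((-1 + 4) + 189)*318 = (3 + 189)*318 = 192*318 = 61056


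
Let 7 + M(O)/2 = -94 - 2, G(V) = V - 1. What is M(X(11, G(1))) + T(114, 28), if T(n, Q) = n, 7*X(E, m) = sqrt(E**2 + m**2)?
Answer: -92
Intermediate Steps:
G(V) = -1 + V
X(E, m) = sqrt(E**2 + m**2)/7
M(O) = -206 (M(O) = -14 + 2*(-94 - 2) = -14 + 2*(-96) = -14 - 192 = -206)
M(X(11, G(1))) + T(114, 28) = -206 + 114 = -92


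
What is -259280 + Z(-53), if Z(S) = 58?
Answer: -259222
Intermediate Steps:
-259280 + Z(-53) = -259280 + 58 = -259222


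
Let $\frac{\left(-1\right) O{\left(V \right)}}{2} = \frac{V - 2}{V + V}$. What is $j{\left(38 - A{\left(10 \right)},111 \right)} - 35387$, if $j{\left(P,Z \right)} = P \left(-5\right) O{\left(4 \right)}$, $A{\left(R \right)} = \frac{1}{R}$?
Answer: $- \frac{141169}{4} \approx -35292.0$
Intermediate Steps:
$O{\left(V \right)} = - \frac{-2 + V}{V}$ ($O{\left(V \right)} = - 2 \frac{V - 2}{V + V} = - 2 \frac{-2 + V}{2 V} = - \frac{-2 + V}{V}$)
$j{\left(P,Z \right)} = \frac{5 P}{2}$ ($j{\left(P,Z \right)} = P \left(-5\right) \frac{2 - 4}{4} = - 5 P \frac{2 - 4}{4} = - 5 P \frac{1}{4} \left(-2\right) = - 5 P \left(- \frac{1}{2}\right) = \frac{5 P}{2}$)
$j{\left(38 - A{\left(10 \right)},111 \right)} - 35387 = \frac{5 \left(38 - \frac{1}{10}\right)}{2} - 35387 = \frac{5}{2} \cdot \frac{379}{10} - 35387 = \frac{379}{4} - 35387 = - \frac{141169}{4}$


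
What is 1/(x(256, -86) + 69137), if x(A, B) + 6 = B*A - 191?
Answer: 1/46924 ≈ 2.1311e-5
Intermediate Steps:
x(A, B) = -197 + A*B (x(A, B) = -6 + (B*A - 191) = -6 + (A*B - 191) = -6 + (-191 + A*B) = -197 + A*B)
1/(x(256, -86) + 69137) = 1/((-197 + 256*(-86)) + 69137) = 1/((-197 - 22016) + 69137) = 1/(-22213 + 69137) = 1/46924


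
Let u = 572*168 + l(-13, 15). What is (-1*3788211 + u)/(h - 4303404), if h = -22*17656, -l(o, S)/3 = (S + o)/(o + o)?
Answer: 11999373/15248467 ≈ 0.78692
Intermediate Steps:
l(o, S) = -3*(S + o)/(2*o) (l(o, S) = -3*(S + o)/(o + o) = -3*(S + o)/(2*o))
u = 1249251/13 (u = 572*168 + (3/2)*(-1*15 - 1*(-13))/(-13) = 96096 + (3/2)*(-1/13)*(-15 + 13) = 96096 + (3/2)*(-1/13)*(-2) = 96096 + 3/13 = 1249251/13 ≈ 96096.)
h = -388432
(-1*3788211 + u)/(h - 4303404) = (-1*3788211 + 1249251/13)/(-388432 - 4303404) = (-3788211 + 1249251/13)/(-4691836) = -47997492/13*(-1/4691836) = 11999373/15248467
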